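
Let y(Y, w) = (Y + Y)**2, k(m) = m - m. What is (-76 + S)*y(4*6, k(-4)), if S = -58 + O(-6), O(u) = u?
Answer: -322560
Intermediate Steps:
S = -64 (S = -58 - 6 = -64)
k(m) = 0
y(Y, w) = 4*Y**2 (y(Y, w) = (2*Y)**2 = 4*Y**2)
(-76 + S)*y(4*6, k(-4)) = (-76 - 64)*(4*(4*6)**2) = -560*24**2 = -560*576 = -140*2304 = -322560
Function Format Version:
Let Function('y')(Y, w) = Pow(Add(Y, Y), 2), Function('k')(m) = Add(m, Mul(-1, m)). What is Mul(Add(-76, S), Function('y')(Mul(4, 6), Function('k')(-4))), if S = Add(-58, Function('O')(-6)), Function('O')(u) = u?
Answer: -322560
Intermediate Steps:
S = -64 (S = Add(-58, -6) = -64)
Function('k')(m) = 0
Function('y')(Y, w) = Mul(4, Pow(Y, 2)) (Function('y')(Y, w) = Pow(Mul(2, Y), 2) = Mul(4, Pow(Y, 2)))
Mul(Add(-76, S), Function('y')(Mul(4, 6), Function('k')(-4))) = Mul(Add(-76, -64), Mul(4, Pow(Mul(4, 6), 2))) = Mul(-140, Mul(4, Pow(24, 2))) = Mul(-140, Mul(4, 576)) = Mul(-140, 2304) = -322560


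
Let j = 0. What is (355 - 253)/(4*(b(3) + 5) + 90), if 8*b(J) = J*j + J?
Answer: 204/223 ≈ 0.91480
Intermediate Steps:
b(J) = J/8 (b(J) = (J*0 + J)/8 = (0 + J)/8 = J/8)
(355 - 253)/(4*(b(3) + 5) + 90) = (355 - 253)/(4*((1/8)*3 + 5) + 90) = 102/(4*(3/8 + 5) + 90) = 102/(4*(43/8) + 90) = 102/(43/2 + 90) = 102/(223/2) = 102*(2/223) = 204/223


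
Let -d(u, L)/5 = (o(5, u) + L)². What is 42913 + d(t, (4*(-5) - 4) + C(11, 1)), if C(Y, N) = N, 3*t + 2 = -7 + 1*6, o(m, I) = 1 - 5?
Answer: 39268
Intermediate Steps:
o(m, I) = -4
t = -1 (t = -⅔ + (-7 + 1*6)/3 = -⅔ + (-7 + 6)/3 = -⅔ + (⅓)*(-1) = -⅔ - ⅓ = -1)
d(u, L) = -5*(-4 + L)²
42913 + d(t, (4*(-5) - 4) + C(11, 1)) = 42913 - 5*(-4 + ((4*(-5) - 4) + 1))² = 42913 - 5*(-4 + ((-20 - 4) + 1))² = 42913 - 5*(-4 + (-24 + 1))² = 42913 - 5*(-4 - 23)² = 42913 - 5*(-27)² = 42913 - 5*729 = 42913 - 3645 = 39268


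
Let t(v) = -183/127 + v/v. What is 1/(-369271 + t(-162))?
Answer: -127/46897473 ≈ -2.7080e-6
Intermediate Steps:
t(v) = -56/127 (t(v) = -183*1/127 + 1 = -183/127 + 1 = -56/127)
1/(-369271 + t(-162)) = 1/(-369271 - 56/127) = 1/(-46897473/127) = -127/46897473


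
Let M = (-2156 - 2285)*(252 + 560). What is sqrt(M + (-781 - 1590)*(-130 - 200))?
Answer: I*sqrt(2823662) ≈ 1680.4*I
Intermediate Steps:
M = -3606092 (M = -4441*812 = -3606092)
sqrt(M + (-781 - 1590)*(-130 - 200)) = sqrt(-3606092 + (-781 - 1590)*(-130 - 200)) = sqrt(-3606092 - 2371*(-330)) = sqrt(-3606092 + 782430) = sqrt(-2823662) = I*sqrt(2823662)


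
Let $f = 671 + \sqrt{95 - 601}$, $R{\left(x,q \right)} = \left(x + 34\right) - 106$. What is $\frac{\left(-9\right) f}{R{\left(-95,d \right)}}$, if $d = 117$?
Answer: $\frac{6039}{167} + \frac{9 i \sqrt{506}}{167} \approx 36.162 + 1.2123 i$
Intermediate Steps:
$R{\left(x,q \right)} = -72 + x$ ($R{\left(x,q \right)} = \left(34 + x\right) - 106 = -72 + x$)
$f = 671 + i \sqrt{506}$ ($f = 671 + \sqrt{-506} = 671 + i \sqrt{506} \approx 671.0 + 22.494 i$)
$\frac{\left(-9\right) f}{R{\left(-95,d \right)}} = \frac{\left(-9\right) \left(671 + i \sqrt{506}\right)}{-72 - 95} = \frac{-6039 - 9 i \sqrt{506}}{-167} = \left(-6039 - 9 i \sqrt{506}\right) \left(- \frac{1}{167}\right) = \frac{6039}{167} + \frac{9 i \sqrt{506}}{167}$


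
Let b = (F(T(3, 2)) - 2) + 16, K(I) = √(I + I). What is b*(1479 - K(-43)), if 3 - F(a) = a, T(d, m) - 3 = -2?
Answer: 23664 - 16*I*√86 ≈ 23664.0 - 148.38*I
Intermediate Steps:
K(I) = √2*√I (K(I) = √(2*I) = √2*√I)
T(d, m) = 1 (T(d, m) = 3 - 2 = 1)
F(a) = 3 - a
b = 16 (b = ((3 - 1*1) - 2) + 16 = ((3 - 1) - 2) + 16 = (2 - 2) + 16 = 0 + 16 = 16)
b*(1479 - K(-43)) = 16*(1479 - √2*√(-43)) = 16*(1479 - √2*I*√43) = 16*(1479 - I*√86) = 23664 - 16*I*√86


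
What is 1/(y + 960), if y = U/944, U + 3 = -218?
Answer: 944/906019 ≈ 0.0010419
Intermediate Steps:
U = -221 (U = -3 - 218 = -221)
y = -221/944 ≈ -0.23411
1/(y + 960) = 1/(-221/944 + 960) = 1/(906019/944) = 944/906019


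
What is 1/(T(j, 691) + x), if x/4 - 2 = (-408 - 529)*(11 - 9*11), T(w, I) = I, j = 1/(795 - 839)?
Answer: 1/330523 ≈ 3.0255e-6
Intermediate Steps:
j = -1/44 (j = 1/(-44) = -1/44 ≈ -0.022727)
x = 329832 (x = 8 + 4*((-408 - 529)*(11 - 9*11)) = 8 + 4*(-937*(11 - 99)) = 8 + 4*(-937*(-88)) = 8 + 4*82456 = 8 + 329824 = 329832)
1/(T(j, 691) + x) = 1/(691 + 329832) = 1/330523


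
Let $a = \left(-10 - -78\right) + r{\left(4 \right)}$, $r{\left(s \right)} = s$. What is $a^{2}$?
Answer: $5184$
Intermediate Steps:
$a = 72$ ($a = \left(-10 - -78\right) + 4 = \left(-10 + 78\right) + 4 = 68 + 4 = 72$)
$a^{2} = 72^{2} = 5184$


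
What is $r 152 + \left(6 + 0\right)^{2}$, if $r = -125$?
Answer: $-18964$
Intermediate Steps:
$r 152 + \left(6 + 0\right)^{2} = \left(-125\right) 152 + \left(6 + 0\right)^{2} = -19000 + 6^{2} = -19000 + 36 = -18964$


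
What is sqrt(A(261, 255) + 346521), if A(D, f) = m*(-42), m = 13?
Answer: 5*sqrt(13839) ≈ 588.20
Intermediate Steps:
A(D, f) = -546 (A(D, f) = 13*(-42) = -546)
sqrt(A(261, 255) + 346521) = sqrt(-546 + 346521) = sqrt(345975) = 5*sqrt(13839)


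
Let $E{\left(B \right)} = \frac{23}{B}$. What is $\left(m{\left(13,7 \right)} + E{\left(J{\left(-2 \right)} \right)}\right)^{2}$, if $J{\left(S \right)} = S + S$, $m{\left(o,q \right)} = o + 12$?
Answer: $\frac{5929}{16} \approx 370.56$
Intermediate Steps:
$m{\left(o,q \right)} = 12 + o$
$J{\left(S \right)} = 2 S$
$\left(m{\left(13,7 \right)} + E{\left(J{\left(-2 \right)} \right)}\right)^{2} = \left(\left(12 + 13\right) + \frac{23}{2 \left(-2\right)}\right)^{2} = \left(25 + \frac{23}{-4}\right)^{2} = \left(25 + 23 \left(- \frac{1}{4}\right)\right)^{2} = \left(25 - \frac{23}{4}\right)^{2} = \left(\frac{77}{4}\right)^{2} = \frac{5929}{16}$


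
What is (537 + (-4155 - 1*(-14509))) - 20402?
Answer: -9511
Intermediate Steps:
(537 + (-4155 - 1*(-14509))) - 20402 = (537 + (-4155 + 14509)) - 20402 = (537 + 10354) - 20402 = 10891 - 20402 = -9511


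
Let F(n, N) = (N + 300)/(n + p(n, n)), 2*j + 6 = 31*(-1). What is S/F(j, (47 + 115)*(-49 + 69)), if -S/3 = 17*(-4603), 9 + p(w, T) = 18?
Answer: -1486769/2360 ≈ -629.99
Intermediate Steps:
p(w, T) = 9 (p(w, T) = -9 + 18 = 9)
j = -37/2 (j = -3 + (31*(-1))/2 = -3 + (½)*(-31) = -3 - 31/2 = -37/2 ≈ -18.500)
F(n, N) = (300 + N)/(9 + n) (F(n, N) = (N + 300)/(n + 9) = (300 + N)/(9 + n))
S = 234753 (S = -51*(-4603) = -3*(-78251) = 234753)
S/F(j, (47 + 115)*(-49 + 69)) = 234753/(((300 + (47 + 115)*(-49 + 69))/(9 - 37/2))) = 234753/(((300 + 162*20)/(-19/2))) = 234753/((-2*(300 + 3240)/19)) = 234753/((-2/19*3540)) = 234753/(-7080/19) = 234753*(-19/7080) = -1486769/2360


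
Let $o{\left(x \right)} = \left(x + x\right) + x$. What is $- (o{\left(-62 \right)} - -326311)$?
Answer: $-326125$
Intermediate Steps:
$o{\left(x \right)} = 3 x$ ($o{\left(x \right)} = 2 x + x = 3 x$)
$- (o{\left(-62 \right)} - -326311) = - (3 \left(-62\right) - -326311) = - (-186 + 326311) = \left(-1\right) 326125 = -326125$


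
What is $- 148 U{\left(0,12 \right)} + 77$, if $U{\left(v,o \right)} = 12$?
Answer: $-1699$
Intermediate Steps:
$- 148 U{\left(0,12 \right)} + 77 = \left(-148\right) 12 + 77 = -1776 + 77 = -1699$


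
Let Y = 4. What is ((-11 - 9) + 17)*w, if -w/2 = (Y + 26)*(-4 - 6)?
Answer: -1800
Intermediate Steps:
w = 600 (w = -2*(4 + 26)*(-4 - 6) = -60*(-10) = -2*(-300) = 600)
((-11 - 9) + 17)*w = ((-11 - 9) + 17)*600 = (-20 + 17)*600 = -3*600 = -1800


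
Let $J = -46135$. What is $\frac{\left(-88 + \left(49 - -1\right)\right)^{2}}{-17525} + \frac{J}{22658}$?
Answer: $- \frac{841234027}{397081450} \approx -2.1185$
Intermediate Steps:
$\frac{\left(-88 + \left(49 - -1\right)\right)^{2}}{-17525} + \frac{J}{22658} = \frac{\left(-88 + \left(49 - -1\right)\right)^{2}}{-17525} - \frac{46135}{22658} = \left(-88 + \left(49 + 1\right)\right)^{2} \left(- \frac{1}{17525}\right) - \frac{46135}{22658} = \left(-88 + 50\right)^{2} \left(- \frac{1}{17525}\right) - \frac{46135}{22658} = \left(-38\right)^{2} \left(- \frac{1}{17525}\right) - \frac{46135}{22658} = 1444 \left(- \frac{1}{17525}\right) - \frac{46135}{22658} = - \frac{1444}{17525} - \frac{46135}{22658} = - \frac{841234027}{397081450}$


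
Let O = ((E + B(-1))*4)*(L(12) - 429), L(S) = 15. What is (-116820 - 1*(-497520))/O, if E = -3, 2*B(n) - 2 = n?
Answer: 2115/23 ≈ 91.957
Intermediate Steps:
B(n) = 1 + n/2
O = 4140 (O = ((-3 + (1 + (1/2)*(-1)))*4)*(15 - 429) = ((-3 + (1 - 1/2))*4)*(-414) = ((-3 + 1/2)*4)*(-414) = -5/2*4*(-414) = -10*(-414) = 4140)
(-116820 - 1*(-497520))/O = (-116820 - 1*(-497520))/4140 = (-116820 + 497520)*(1/4140) = 380700*(1/4140) = 2115/23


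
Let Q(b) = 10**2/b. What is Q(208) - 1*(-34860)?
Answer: 1812745/52 ≈ 34861.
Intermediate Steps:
Q(b) = 100/b
Q(208) - 1*(-34860) = 100/208 - 1*(-34860) = 100*(1/208) + 34860 = 25/52 + 34860 = 1812745/52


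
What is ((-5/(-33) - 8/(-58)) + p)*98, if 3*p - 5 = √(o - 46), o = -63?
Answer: 61152/319 + 98*I*√109/3 ≈ 191.7 + 341.05*I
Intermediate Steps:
p = 5/3 + I*√109/3 (p = 5/3 + √(-63 - 46)/3 = 5/3 + √(-109)/3 = 5/3 + (I*√109)/3 = 5/3 + I*√109/3 ≈ 1.6667 + 3.4801*I)
((-5/(-33) - 8/(-58)) + p)*98 = ((-5/(-33) - 8/(-58)) + (5/3 + I*√109/3))*98 = ((-5*(-1/33) - 8*(-1/58)) + (5/3 + I*√109/3))*98 = ((5/33 + 4/29) + (5/3 + I*√109/3))*98 = (277/957 + (5/3 + I*√109/3))*98 = (624/319 + I*√109/3)*98 = 61152/319 + 98*I*√109/3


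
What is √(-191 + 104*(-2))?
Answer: I*√399 ≈ 19.975*I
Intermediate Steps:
√(-191 + 104*(-2)) = √(-191 - 208) = √(-399) = I*√399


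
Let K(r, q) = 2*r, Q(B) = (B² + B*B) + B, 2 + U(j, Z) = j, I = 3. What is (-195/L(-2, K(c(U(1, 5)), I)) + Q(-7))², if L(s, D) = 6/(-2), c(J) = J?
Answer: 24336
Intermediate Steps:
U(j, Z) = -2 + j
Q(B) = B + 2*B² (Q(B) = (B² + B²) + B = 2*B² + B = B + 2*B²)
L(s, D) = -3 (L(s, D) = 6*(-½) = -3)
(-195/L(-2, K(c(U(1, 5)), I)) + Q(-7))² = (-195/(-3) - 7*(1 + 2*(-7)))² = (-195*(-⅓) - 7*(1 - 14))² = (65 - 7*(-13))² = (65 + 91)² = 156² = 24336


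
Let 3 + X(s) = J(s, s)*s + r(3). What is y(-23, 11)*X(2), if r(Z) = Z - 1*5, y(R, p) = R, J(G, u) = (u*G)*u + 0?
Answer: -253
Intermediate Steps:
J(G, u) = G*u² (J(G, u) = (G*u)*u + 0 = G*u² + 0 = G*u²)
r(Z) = -5 + Z (r(Z) = Z - 5 = -5 + Z)
X(s) = -5 + s⁴ (X(s) = -3 + ((s*s²)*s + (-5 + 3)) = -3 + (s³*s - 2) = -3 + (s⁴ - 2) = -3 + (-2 + s⁴) = -5 + s⁴)
y(-23, 11)*X(2) = -23*(-5 + 2⁴) = -23*(-5 + 16) = -23*11 = -253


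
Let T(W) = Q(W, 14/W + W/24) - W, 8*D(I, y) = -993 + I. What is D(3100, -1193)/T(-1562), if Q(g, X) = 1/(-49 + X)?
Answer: 2252958211/13361560432 ≈ 0.16861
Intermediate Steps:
D(I, y) = -993/8 + I/8 (D(I, y) = (-993 + I)/8 = -993/8 + I/8)
T(W) = 1/(-49 + 14/W + W/24) - W (T(W) = 1/(-49 + (14/W + W/24)) - W = 1/(-49 + 14/W + W/24) - W)
D(3100, -1193)/T(-1562) = (-993/8 + (⅛)*3100)/((-1562*(-312 - 1*(-1562)*(-1176 - 1562))/(336 - 1562*(-1176 - 1562)))) = (-993/8 + 775/2)/((-1562*(-312 - 1*(-1562)*(-2738))/(336 - 1562*(-2738)))) = 2107/(8*((-1562*(-312 - 4276756)/(336 + 4276756)))) = 2107/(8*((-1562*(-4277068)/4277092))) = 2107/(8*((-1562*1/4277092*(-4277068)))) = 2107/(8*(1670195054/1069273)) = (2107/8)*(1069273/1670195054) = 2252958211/13361560432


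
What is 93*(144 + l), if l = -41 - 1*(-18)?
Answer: 11253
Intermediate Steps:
l = -23 (l = -41 + 18 = -23)
93*(144 + l) = 93*(144 - 23) = 93*121 = 11253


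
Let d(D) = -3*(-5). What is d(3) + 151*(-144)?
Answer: -21729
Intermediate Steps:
d(D) = 15
d(3) + 151*(-144) = 15 + 151*(-144) = 15 - 21744 = -21729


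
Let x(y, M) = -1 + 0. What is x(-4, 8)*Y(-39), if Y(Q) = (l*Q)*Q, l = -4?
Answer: 6084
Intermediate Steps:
x(y, M) = -1
Y(Q) = -4*Q² (Y(Q) = (-4*Q)*Q = -4*Q²)
x(-4, 8)*Y(-39) = -(-4)*(-39)² = -(-4)*1521 = -1*(-6084) = 6084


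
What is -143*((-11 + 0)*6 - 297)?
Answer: 51909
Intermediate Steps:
-143*((-11 + 0)*6 - 297) = -143*(-11*6 - 297) = -143*(-66 - 297) = -143*(-363) = 51909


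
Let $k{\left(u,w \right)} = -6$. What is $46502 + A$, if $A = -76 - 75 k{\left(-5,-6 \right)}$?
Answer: $46876$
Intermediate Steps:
$A = 374$ ($A = -76 - -450 = -76 + 450 = 374$)
$46502 + A = 46502 + 374 = 46876$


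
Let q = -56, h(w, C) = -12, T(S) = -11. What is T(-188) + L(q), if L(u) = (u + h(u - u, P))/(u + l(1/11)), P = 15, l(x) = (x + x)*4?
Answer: -1485/152 ≈ -9.7697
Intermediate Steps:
l(x) = 8*x (l(x) = (2*x)*4 = 8*x)
L(u) = (-12 + u)/(8/11 + u) (L(u) = (u - 12)/(u + 8/11) = (-12 + u)/(u + 8*(1/11)) = (-12 + u)/(u + 8/11) = (-12 + u)/(8/11 + u))
T(-188) + L(q) = -11 + 11*(-12 - 56)/(8 + 11*(-56)) = -11 + 11*(-68)/(8 - 616) = -11 + 11*(-68)/(-608) = -11 + 11*(-1/608)*(-68) = -11 + 187/152 = -1485/152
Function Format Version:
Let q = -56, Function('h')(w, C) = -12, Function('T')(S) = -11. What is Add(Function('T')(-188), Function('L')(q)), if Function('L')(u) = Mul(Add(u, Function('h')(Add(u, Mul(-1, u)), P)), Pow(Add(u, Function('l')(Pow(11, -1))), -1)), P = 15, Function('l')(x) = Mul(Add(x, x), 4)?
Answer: Rational(-1485, 152) ≈ -9.7697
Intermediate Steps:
Function('l')(x) = Mul(8, x) (Function('l')(x) = Mul(Mul(2, x), 4) = Mul(8, x))
Function('L')(u) = Mul(Pow(Add(Rational(8, 11), u), -1), Add(-12, u)) (Function('L')(u) = Mul(Add(u, -12), Pow(Add(u, Mul(8, Pow(11, -1))), -1)) = Mul(Add(-12, u), Pow(Add(u, Mul(8, Rational(1, 11))), -1)) = Mul(Add(-12, u), Pow(Add(u, Rational(8, 11)), -1)) = Mul(Add(-12, u), Pow(Add(Rational(8, 11), u), -1)) = Mul(Pow(Add(Rational(8, 11), u), -1), Add(-12, u)))
Add(Function('T')(-188), Function('L')(q)) = Add(-11, Mul(11, Pow(Add(8, Mul(11, -56)), -1), Add(-12, -56))) = Add(-11, Mul(11, Pow(Add(8, -616), -1), -68)) = Add(-11, Mul(11, Pow(-608, -1), -68)) = Add(-11, Mul(11, Rational(-1, 608), -68)) = Add(-11, Rational(187, 152)) = Rational(-1485, 152)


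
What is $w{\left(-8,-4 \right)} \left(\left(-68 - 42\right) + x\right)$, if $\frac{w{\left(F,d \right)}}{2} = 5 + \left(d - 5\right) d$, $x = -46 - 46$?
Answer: $-16564$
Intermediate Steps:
$x = -92$ ($x = -46 - 46 = -92$)
$w{\left(F,d \right)} = 10 + 2 d \left(-5 + d\right)$ ($w{\left(F,d \right)} = 2 \left(5 + \left(d - 5\right) d\right) = 2 \left(5 + \left(-5 + d\right) d\right) = 2 \left(5 + d \left(-5 + d\right)\right) = 10 + 2 d \left(-5 + d\right)$)
$w{\left(-8,-4 \right)} \left(\left(-68 - 42\right) + x\right) = \left(10 - -40 + 2 \left(-4\right)^{2}\right) \left(\left(-68 - 42\right) - 92\right) = \left(10 + 40 + 2 \cdot 16\right) \left(\left(-68 - 42\right) - 92\right) = \left(10 + 40 + 32\right) \left(-110 - 92\right) = 82 \left(-202\right) = -16564$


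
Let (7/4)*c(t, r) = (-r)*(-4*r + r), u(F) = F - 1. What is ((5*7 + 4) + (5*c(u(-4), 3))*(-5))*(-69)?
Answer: 167463/7 ≈ 23923.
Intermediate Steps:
u(F) = -1 + F
c(t, r) = 12*r**2/7 (c(t, r) = 4*((-r)*(-4*r + r))/7 = 4*((-r)*(-3*r))/7 = 4*(3*r**2)/7 = 12*r**2/7)
((5*7 + 4) + (5*c(u(-4), 3))*(-5))*(-69) = ((5*7 + 4) + (5*((12/7)*3**2))*(-5))*(-69) = ((35 + 4) + (5*((12/7)*9))*(-5))*(-69) = (39 + (5*(108/7))*(-5))*(-69) = (39 + (540/7)*(-5))*(-69) = (39 - 2700/7)*(-69) = -2427/7*(-69) = 167463/7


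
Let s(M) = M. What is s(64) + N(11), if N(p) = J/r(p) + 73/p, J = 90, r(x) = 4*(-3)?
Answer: 1389/22 ≈ 63.136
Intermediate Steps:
r(x) = -12
N(p) = -15/2 + 73/p (N(p) = 90/(-12) + 73/p = 90*(-1/12) + 73/p = -15/2 + 73/p)
s(64) + N(11) = 64 + (-15/2 + 73/11) = 64 - 19/22 = 1389/22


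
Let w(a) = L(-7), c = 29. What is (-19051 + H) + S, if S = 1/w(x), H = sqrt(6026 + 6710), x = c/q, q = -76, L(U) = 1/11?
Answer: -19040 + 8*sqrt(199) ≈ -18927.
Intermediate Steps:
L(U) = 1/11
x = -29/76 (x = 29/(-76) = 29*(-1/76) = -29/76 ≈ -0.38158)
w(a) = 1/11
H = 8*sqrt(199) (H = sqrt(12736) = 8*sqrt(199) ≈ 112.85)
S = 11 (S = 1/(1/11) = 11)
(-19051 + H) + S = (-19051 + 8*sqrt(199)) + 11 = -19040 + 8*sqrt(199)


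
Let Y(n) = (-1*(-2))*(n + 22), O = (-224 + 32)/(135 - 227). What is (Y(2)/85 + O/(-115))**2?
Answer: 603979776/2021851225 ≈ 0.29873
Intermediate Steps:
O = 48/23 (O = -192/(-92) = -192*(-1/92) = 48/23 ≈ 2.0870)
Y(n) = 44 + 2*n (Y(n) = 2*(22 + n) = 44 + 2*n)
(Y(2)/85 + O/(-115))**2 = ((44 + 2*2)/85 + (48/23)/(-115))**2 = ((44 + 4)*(1/85) + (48/23)*(-1/115))**2 = (48*(1/85) - 48/2645)**2 = (48/85 - 48/2645)**2 = (24576/44965)**2 = 603979776/2021851225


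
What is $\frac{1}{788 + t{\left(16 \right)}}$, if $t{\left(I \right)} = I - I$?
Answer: $\frac{1}{788} \approx 0.001269$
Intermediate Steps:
$t{\left(I \right)} = 0$
$\frac{1}{788 + t{\left(16 \right)}} = \frac{1}{788 + 0} = \frac{1}{788}$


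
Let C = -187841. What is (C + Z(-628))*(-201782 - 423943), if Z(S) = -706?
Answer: 117978571575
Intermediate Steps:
(C + Z(-628))*(-201782 - 423943) = (-187841 - 706)*(-201782 - 423943) = -188547*(-625725) = 117978571575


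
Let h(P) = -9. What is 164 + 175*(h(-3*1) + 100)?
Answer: 16089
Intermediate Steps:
164 + 175*(h(-3*1) + 100) = 164 + 175*(-9 + 100) = 164 + 175*91 = 164 + 15925 = 16089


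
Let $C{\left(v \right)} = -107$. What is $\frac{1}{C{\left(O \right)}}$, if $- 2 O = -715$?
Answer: $- \frac{1}{107} \approx -0.0093458$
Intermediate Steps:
$O = \frac{715}{2}$ ($O = \left(- \frac{1}{2}\right) \left(-715\right) = \frac{715}{2} \approx 357.5$)
$\frac{1}{C{\left(O \right)}} = \frac{1}{-107} = - \frac{1}{107}$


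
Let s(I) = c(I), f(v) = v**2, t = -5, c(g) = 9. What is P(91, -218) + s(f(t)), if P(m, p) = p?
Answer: -209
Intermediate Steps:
s(I) = 9
P(91, -218) + s(f(t)) = -218 + 9 = -209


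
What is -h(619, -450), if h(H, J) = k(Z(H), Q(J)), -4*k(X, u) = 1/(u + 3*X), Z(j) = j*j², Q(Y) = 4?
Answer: 1/2846119924 ≈ 3.5136e-10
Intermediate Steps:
Z(j) = j³
k(X, u) = -1/(4*(u + 3*X))
h(H, J) = -1/(16 + 12*H³) (h(H, J) = -1/(4*4 + 12*H³) = -1/(16 + 12*H³))
-h(619, -450) = -(-1)/(16 + 12*619³) = -(-1)/(16 + 12*237176659) = -(-1)/(16 + 2846119908) = -(-1)/2846119924 = -1*(-1/2846119924) = 1/2846119924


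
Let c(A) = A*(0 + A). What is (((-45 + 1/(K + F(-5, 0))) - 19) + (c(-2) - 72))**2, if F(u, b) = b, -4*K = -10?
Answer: 432964/25 ≈ 17319.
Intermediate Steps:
K = 5/2 (K = -1/4*(-10) = 5/2 ≈ 2.5000)
c(A) = A**2 (c(A) = A*A = A**2)
(((-45 + 1/(K + F(-5, 0))) - 19) + (c(-2) - 72))**2 = (((-45 + 1/(5/2 + 0)) - 19) + ((-2)**2 - 72))**2 = (((-45 + 1/(5/2)) - 19) + (4 - 72))**2 = (((-45 + 2/5) - 19) - 68)**2 = ((-223/5 - 19) - 68)**2 = (-318/5 - 68)**2 = (-658/5)**2 = 432964/25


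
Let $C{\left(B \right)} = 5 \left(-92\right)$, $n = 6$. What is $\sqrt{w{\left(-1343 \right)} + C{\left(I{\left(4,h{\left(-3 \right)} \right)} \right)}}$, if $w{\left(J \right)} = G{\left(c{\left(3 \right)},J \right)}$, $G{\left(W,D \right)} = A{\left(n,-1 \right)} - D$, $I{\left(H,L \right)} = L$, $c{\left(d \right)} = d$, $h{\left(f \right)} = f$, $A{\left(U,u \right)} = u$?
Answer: $21 \sqrt{2} \approx 29.698$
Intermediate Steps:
$G{\left(W,D \right)} = -1 - D$
$w{\left(J \right)} = -1 - J$
$C{\left(B \right)} = -460$
$\sqrt{w{\left(-1343 \right)} + C{\left(I{\left(4,h{\left(-3 \right)} \right)} \right)}} = \sqrt{\left(-1 - -1343\right) - 460} = \sqrt{\left(-1 + 1343\right) - 460} = \sqrt{1342 - 460} = \sqrt{882} = 21 \sqrt{2}$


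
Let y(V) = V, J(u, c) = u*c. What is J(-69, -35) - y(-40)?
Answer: 2455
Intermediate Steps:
J(u, c) = c*u
J(-69, -35) - y(-40) = -35*(-69) - 1*(-40) = 2415 + 40 = 2455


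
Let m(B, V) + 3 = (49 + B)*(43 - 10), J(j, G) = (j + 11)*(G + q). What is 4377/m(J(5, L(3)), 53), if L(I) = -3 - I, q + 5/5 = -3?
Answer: -1459/1222 ≈ -1.1939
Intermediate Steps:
q = -4 (q = -1 - 3 = -4)
J(j, G) = (-4 + G)*(11 + j) (J(j, G) = (j + 11)*(G - 4) = (11 + j)*(-4 + G) = (-4 + G)*(11 + j))
m(B, V) = 1614 + 33*B (m(B, V) = -3 + (49 + B)*(43 - 10) = -3 + (49 + B)*33 = -3 + (1617 + 33*B) = 1614 + 33*B)
4377/m(J(5, L(3)), 53) = 4377/(1614 + 33*(-44 - 4*5 + 11*(-3 - 1*3) + (-3 - 1*3)*5)) = 4377/(1614 + 33*(-44 - 20 + 11*(-3 - 3) + (-3 - 3)*5)) = 4377/(1614 + 33*(-44 - 20 + 11*(-6) - 6*5)) = 4377/(1614 + 33*(-44 - 20 - 66 - 30)) = 4377/(1614 + 33*(-160)) = 4377/(1614 - 5280) = 4377/(-3666) = 4377*(-1/3666) = -1459/1222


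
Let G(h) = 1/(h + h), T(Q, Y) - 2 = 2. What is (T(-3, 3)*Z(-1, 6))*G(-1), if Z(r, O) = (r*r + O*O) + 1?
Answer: -76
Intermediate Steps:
Z(r, O) = 1 + O² + r² (Z(r, O) = (r² + O²) + 1 = (O² + r²) + 1 = 1 + O² + r²)
T(Q, Y) = 4 (T(Q, Y) = 2 + 2 = 4)
G(h) = 1/(2*h)
(T(-3, 3)*Z(-1, 6))*G(-1) = (4*(1 + 6² + (-1)²))*((½)/(-1)) = (4*(1 + 36 + 1))*((½)*(-1)) = (4*38)*(-½) = 152*(-½) = -76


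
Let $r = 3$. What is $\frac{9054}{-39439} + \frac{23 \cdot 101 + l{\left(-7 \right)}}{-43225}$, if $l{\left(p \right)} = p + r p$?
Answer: $- \frac{96374331}{340950155} \approx -0.28266$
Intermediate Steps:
$l{\left(p \right)} = 4 p$ ($l{\left(p \right)} = p + 3 p = 4 p$)
$\frac{9054}{-39439} + \frac{23 \cdot 101 + l{\left(-7 \right)}}{-43225} = \frac{9054}{-39439} + \frac{23 \cdot 101 + 4 \left(-7\right)}{-43225} = 9054 \left(- \frac{1}{39439}\right) + \left(2323 - 28\right) \left(- \frac{1}{43225}\right) = - \frac{9054}{39439} + 2295 \left(- \frac{1}{43225}\right) = - \frac{9054}{39439} - \frac{459}{8645} = - \frac{96374331}{340950155}$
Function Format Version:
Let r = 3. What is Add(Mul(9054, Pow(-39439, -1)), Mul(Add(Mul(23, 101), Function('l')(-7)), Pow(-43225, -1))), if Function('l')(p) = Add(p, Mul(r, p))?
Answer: Rational(-96374331, 340950155) ≈ -0.28266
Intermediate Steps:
Function('l')(p) = Mul(4, p) (Function('l')(p) = Add(p, Mul(3, p)) = Mul(4, p))
Add(Mul(9054, Pow(-39439, -1)), Mul(Add(Mul(23, 101), Function('l')(-7)), Pow(-43225, -1))) = Add(Mul(9054, Pow(-39439, -1)), Mul(Add(Mul(23, 101), Mul(4, -7)), Pow(-43225, -1))) = Add(Mul(9054, Rational(-1, 39439)), Mul(Add(2323, -28), Rational(-1, 43225))) = Add(Rational(-9054, 39439), Mul(2295, Rational(-1, 43225))) = Add(Rational(-9054, 39439), Rational(-459, 8645)) = Rational(-96374331, 340950155)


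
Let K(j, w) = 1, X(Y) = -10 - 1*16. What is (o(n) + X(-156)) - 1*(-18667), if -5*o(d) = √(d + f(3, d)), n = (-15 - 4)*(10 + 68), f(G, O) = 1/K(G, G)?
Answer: 18641 - I*√1481/5 ≈ 18641.0 - 7.6968*I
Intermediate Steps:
X(Y) = -26 (X(Y) = -10 - 16 = -26)
f(G, O) = 1 (f(G, O) = 1/1 = 1)
n = -1482 (n = -19*78 = -1482)
o(d) = -√(1 + d)/5 (o(d) = -√(d + 1)/5 = -√(1 + d)/5)
(o(n) + X(-156)) - 1*(-18667) = (-√(1 - 1482)/5 - 26) - 1*(-18667) = (-I*√1481/5 - 26) + 18667 = (-26 - I*√1481/5) + 18667 = 18641 - I*√1481/5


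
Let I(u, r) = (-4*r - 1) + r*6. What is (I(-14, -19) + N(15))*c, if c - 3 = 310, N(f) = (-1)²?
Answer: -11894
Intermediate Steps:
N(f) = 1
c = 313 (c = 3 + 310 = 313)
I(u, r) = -1 + 2*r (I(u, r) = (-1 - 4*r) + 6*r = -1 + 2*r)
(I(-14, -19) + N(15))*c = ((-1 + 2*(-19)) + 1)*313 = ((-1 - 38) + 1)*313 = (-39 + 1)*313 = -38*313 = -11894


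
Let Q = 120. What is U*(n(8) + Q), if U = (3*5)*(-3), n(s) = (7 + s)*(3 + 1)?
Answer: -8100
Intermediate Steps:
n(s) = 28 + 4*s (n(s) = (7 + s)*4 = 28 + 4*s)
U = -45 (U = 15*(-3) = -45)
U*(n(8) + Q) = -45*((28 + 4*8) + 120) = -45*((28 + 32) + 120) = -45*(60 + 120) = -45*180 = -8100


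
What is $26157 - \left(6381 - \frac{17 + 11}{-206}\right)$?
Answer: $\frac{2036914}{103} \approx 19776.0$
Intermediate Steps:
$26157 - \left(6381 - \frac{17 + 11}{-206}\right) = 26157 + \left(\left(28 \left(- \frac{1}{206}\right) - 2396\right) - 3985\right) = 26157 - \frac{657257}{103} = \frac{2036914}{103}$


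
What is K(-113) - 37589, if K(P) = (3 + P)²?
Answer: -25489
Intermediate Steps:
K(-113) - 37589 = (3 - 113)² - 37589 = (-110)² - 37589 = 12100 - 37589 = -25489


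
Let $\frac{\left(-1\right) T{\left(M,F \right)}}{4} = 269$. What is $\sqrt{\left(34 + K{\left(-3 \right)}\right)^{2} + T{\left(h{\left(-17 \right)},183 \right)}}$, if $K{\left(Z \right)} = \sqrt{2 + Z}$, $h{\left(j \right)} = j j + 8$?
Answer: $\sqrt{79 + 68 i} \approx 9.5717 + 3.5521 i$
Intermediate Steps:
$h{\left(j \right)} = 8 + j^{2}$ ($h{\left(j \right)} = j^{2} + 8 = 8 + j^{2}$)
$T{\left(M,F \right)} = -1076$ ($T{\left(M,F \right)} = \left(-4\right) 269 = -1076$)
$\sqrt{\left(34 + K{\left(-3 \right)}\right)^{2} + T{\left(h{\left(-17 \right)},183 \right)}} = \sqrt{\left(34 + \sqrt{2 - 3}\right)^{2} - 1076} = \sqrt{\left(34 + \sqrt{-1}\right)^{2} - 1076} = \sqrt{\left(34 + i\right)^{2} - 1076} = \sqrt{-1076 + \left(34 + i\right)^{2}}$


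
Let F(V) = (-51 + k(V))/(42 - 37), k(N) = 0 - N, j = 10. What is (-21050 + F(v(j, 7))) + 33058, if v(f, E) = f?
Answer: 59979/5 ≈ 11996.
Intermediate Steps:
k(N) = -N
F(V) = -51/5 - V/5 (F(V) = (-51 - V)/(42 - 37) = (-51 - V)/5 = (-51 - V)*(⅕) = -51/5 - V/5)
(-21050 + F(v(j, 7))) + 33058 = (-21050 + (-51/5 - ⅕*10)) + 33058 = (-21050 + (-51/5 - 2)) + 33058 = (-21050 - 61/5) + 33058 = -105311/5 + 33058 = 59979/5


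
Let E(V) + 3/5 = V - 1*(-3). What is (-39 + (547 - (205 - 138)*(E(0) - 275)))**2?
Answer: 8809887321/25 ≈ 3.5240e+8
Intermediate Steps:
E(V) = 12/5 + V (E(V) = -3/5 + (V - 1*(-3)) = -3/5 + (V + 3) = -3/5 + (3 + V) = 12/5 + V)
(-39 + (547 - (205 - 138)*(E(0) - 275)))**2 = (-39 + (547 - (205 - 138)*((12/5 + 0) - 275)))**2 = (-39 + (547 - 67*(12/5 - 275)))**2 = (-39 + (547 - 67*(-1363)/5))**2 = (-39 + (547 - 1*(-91321/5)))**2 = (-39 + (547 + 91321/5))**2 = (-39 + 94056/5)**2 = (93861/5)**2 = 8809887321/25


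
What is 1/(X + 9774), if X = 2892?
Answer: 1/12666 ≈ 7.8951e-5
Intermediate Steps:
1/(X + 9774) = 1/(2892 + 9774) = 1/12666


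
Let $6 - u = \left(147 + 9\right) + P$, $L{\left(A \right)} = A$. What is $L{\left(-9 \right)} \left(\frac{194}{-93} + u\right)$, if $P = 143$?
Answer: $\frac{82329}{31} \approx 2655.8$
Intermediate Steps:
$u = -293$ ($u = 6 - \left(\left(147 + 9\right) + 143\right) = 6 - \left(156 + 143\right) = 6 - 299 = -293$)
$L{\left(-9 \right)} \left(\frac{194}{-93} + u\right) = - 9 \left(\frac{194}{-93} - 293\right) = - 9 \left(194 \left(- \frac{1}{93}\right) - 293\right) = - 9 \left(- \frac{194}{93} - 293\right) = \left(-9\right) \left(- \frac{27443}{93}\right) = \frac{82329}{31}$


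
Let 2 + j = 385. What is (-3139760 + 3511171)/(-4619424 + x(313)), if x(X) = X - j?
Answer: -371411/4619494 ≈ -0.080401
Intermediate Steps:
j = 383 (j = -2 + 385 = 383)
x(X) = -383 + X (x(X) = X - 1*383 = X - 383 = -383 + X)
(-3139760 + 3511171)/(-4619424 + x(313)) = (-3139760 + 3511171)/(-4619424 + (-383 + 313)) = 371411/(-4619424 - 70) = 371411/(-4619494) = 371411*(-1/4619494) = -371411/4619494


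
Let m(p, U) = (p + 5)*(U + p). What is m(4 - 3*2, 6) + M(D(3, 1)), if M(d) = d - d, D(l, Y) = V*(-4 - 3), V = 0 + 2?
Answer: 12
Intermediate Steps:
V = 2
D(l, Y) = -14 (D(l, Y) = 2*(-4 - 3) = 2*(-7) = -14)
m(p, U) = (5 + p)*(U + p)
M(d) = 0
m(4 - 3*2, 6) + M(D(3, 1)) = ((4 - 3*2)**2 + 5*6 + 5*(4 - 3*2) + 6*(4 - 3*2)) + 0 = ((4 - 6)**2 + 30 + 5*(4 - 6) + 6*(4 - 6)) + 0 = ((-2)**2 + 30 + 5*(-2) + 6*(-2)) + 0 = (4 + 30 - 10 - 12) + 0 = 12 + 0 = 12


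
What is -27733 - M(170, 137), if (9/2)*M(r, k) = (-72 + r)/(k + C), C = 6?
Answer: -35692567/1287 ≈ -27733.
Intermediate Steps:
M(r, k) = 2*(-72 + r)/(9*(6 + k)) (M(r, k) = 2*((-72 + r)/(k + 6))/9 = 2*((-72 + r)/(6 + k))/9 = 2*(-72 + r)/(9*(6 + k)))
-27733 - M(170, 137) = -27733 - 2*(-72 + 170)/(9*(6 + 137)) = -27733 - 2*98/(9*143) = -27733 - 1*196/1287 = -27733 - 196/1287 = -35692567/1287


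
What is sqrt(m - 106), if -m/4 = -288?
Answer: sqrt(1046) ≈ 32.342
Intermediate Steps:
m = 1152 (m = -4*(-288) = 1152)
sqrt(m - 106) = sqrt(1152 - 106) = sqrt(1046)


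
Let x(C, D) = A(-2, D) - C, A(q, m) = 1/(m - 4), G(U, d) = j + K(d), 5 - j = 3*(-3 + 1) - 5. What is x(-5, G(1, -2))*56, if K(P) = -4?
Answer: 287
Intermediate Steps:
j = 16 (j = 5 - (3*(-3 + 1) - 5) = 5 - (3*(-2) - 5) = 5 - (-6 - 5) = 5 - 1*(-11) = 5 + 11 = 16)
G(U, d) = 12 (G(U, d) = 16 - 4 = 12)
A(q, m) = 1/(-4 + m)
x(C, D) = 1/(-4 + D) - C
x(-5, G(1, -2))*56 = ((1 - 1*(-5)*(-4 + 12))/(-4 + 12))*56 = ((1 - 1*(-5)*8)/8)*56 = ((1 + 40)/8)*56 = ((⅛)*41)*56 = (41/8)*56 = 287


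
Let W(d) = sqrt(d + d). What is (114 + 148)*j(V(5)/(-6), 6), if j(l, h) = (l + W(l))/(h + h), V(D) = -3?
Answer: 131/4 ≈ 32.750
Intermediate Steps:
W(d) = sqrt(2)*sqrt(d) (W(d) = sqrt(2*d) = sqrt(2)*sqrt(d))
j(l, h) = (l + sqrt(2)*sqrt(l))/(2*h) (j(l, h) = (l + sqrt(2)*sqrt(l))/(h + h) = (l + sqrt(2)*sqrt(l))/((2*h)) = (l + sqrt(2)*sqrt(l))*(1/(2*h)) = (l + sqrt(2)*sqrt(l))/(2*h))
(114 + 148)*j(V(5)/(-6), 6) = (114 + 148)*((1/2)*(-3/(-6) + sqrt(2)*sqrt(-3/(-6)))/6) = 262*((1/2)*(1/6)*(-3*(-1/6) + sqrt(2)*sqrt(-3*(-1/6)))) = 262*((1/2)*(1/6)*(1/2 + sqrt(2)*sqrt(1/2))) = 262*((1/2)*(1/6)*(1/2 + sqrt(2)*(sqrt(2)/2))) = 262*((1/2)*(1/6)*(1/2 + 1)) = 262*((1/2)*(1/6)*(3/2)) = 262*(1/8) = 131/4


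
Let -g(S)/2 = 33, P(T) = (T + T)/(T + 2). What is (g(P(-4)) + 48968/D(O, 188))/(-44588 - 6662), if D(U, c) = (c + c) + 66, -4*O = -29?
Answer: -4949/5663125 ≈ -0.00087390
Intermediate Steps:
P(T) = 2*T/(2 + T) (P(T) = (2*T)/(2 + T) = 2*T/(2 + T))
O = 29/4 (O = -¼*(-29) = 29/4 ≈ 7.2500)
g(S) = -66 (g(S) = -2*33 = -66)
D(U, c) = 66 + 2*c (D(U, c) = 2*c + 66 = 66 + 2*c)
(g(P(-4)) + 48968/D(O, 188))/(-44588 - 6662) = (-66 + 48968/(66 + 2*188))/(-44588 - 6662) = (-66 + 48968/(66 + 376))/(-51250) = (-66 + 48968/442)*(-1/51250) = (-66 + 48968*(1/442))*(-1/51250) = (-66 + 24484/221)*(-1/51250) = (9898/221)*(-1/51250) = -4949/5663125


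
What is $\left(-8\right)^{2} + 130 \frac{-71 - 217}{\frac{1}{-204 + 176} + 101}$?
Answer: $- \frac{867392}{2827} \approx -306.82$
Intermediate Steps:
$\left(-8\right)^{2} + 130 \frac{-71 - 217}{\frac{1}{-204 + 176} + 101} = 64 + 130 \left(- \frac{288}{\frac{1}{-28} + 101}\right) = 64 + 130 \left(- \frac{288}{- \frac{1}{28} + 101}\right) = 64 + 130 \left(- \frac{288}{\frac{2827}{28}}\right) = 64 + 130 \left(\left(-288\right) \frac{28}{2827}\right) = 64 + 130 \left(- \frac{8064}{2827}\right) = 64 - \frac{1048320}{2827} = - \frac{867392}{2827}$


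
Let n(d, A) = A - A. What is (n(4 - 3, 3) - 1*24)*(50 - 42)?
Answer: -192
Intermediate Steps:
n(d, A) = 0
(n(4 - 3, 3) - 1*24)*(50 - 42) = (0 - 1*24)*(50 - 42) = (0 - 24)*8 = -24*8 = -192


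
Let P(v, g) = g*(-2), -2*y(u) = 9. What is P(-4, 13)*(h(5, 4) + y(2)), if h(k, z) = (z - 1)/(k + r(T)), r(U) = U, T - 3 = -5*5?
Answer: 2067/17 ≈ 121.59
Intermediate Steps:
T = -22 (T = 3 - 5*5 = 3 - 25 = -22)
y(u) = -9/2 (y(u) = -½*9 = -9/2)
P(v, g) = -2*g
h(k, z) = (-1 + z)/(-22 + k) (h(k, z) = (z - 1)/(k - 22) = (-1 + z)/(-22 + k))
P(-4, 13)*(h(5, 4) + y(2)) = (-2*13)*((-1 + 4)/(-22 + 5) - 9/2) = -26*(3/(-17) - 9/2) = -26*(-1/17*3 - 9/2) = -26*(-3/17 - 9/2) = -26*(-159/34) = 2067/17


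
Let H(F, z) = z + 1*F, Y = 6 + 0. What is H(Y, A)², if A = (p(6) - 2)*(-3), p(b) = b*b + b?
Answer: 12996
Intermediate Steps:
p(b) = b + b² (p(b) = b² + b = b + b²)
Y = 6
A = -120 (A = (6*(1 + 6) - 2)*(-3) = (6*7 - 2)*(-3) = (42 - 2)*(-3) = 40*(-3) = -120)
H(F, z) = F + z (H(F, z) = z + F = F + z)
H(Y, A)² = (6 - 120)² = (-114)² = 12996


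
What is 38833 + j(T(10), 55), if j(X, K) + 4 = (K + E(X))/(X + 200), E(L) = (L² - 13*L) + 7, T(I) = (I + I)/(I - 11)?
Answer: 3494971/90 ≈ 38833.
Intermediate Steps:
T(I) = 2*I/(-11 + I) (T(I) = (2*I)/(-11 + I) = 2*I/(-11 + I))
E(L) = 7 + L² - 13*L
j(X, K) = -4 + (7 + K + X² - 13*X)/(200 + X) (j(X, K) = -4 + (K + (7 + X² - 13*X))/(X + 200) = -4 + (7 + K + X² - 13*X)/(200 + X))
38833 + j(T(10), 55) = 38833 + (-793 + 55 + (2*10/(-11 + 10))² - 34*10/(-11 + 10))/(200 + 2*10/(-11 + 10)) = 38833 + (-793 + 55 + (2*10/(-1))² - 34*10/(-1))/(200 + 2*10/(-1)) = 38833 + (-793 + 55 + (2*10*(-1))² - 34*10*(-1))/(200 + 2*10*(-1)) = 38833 + (-793 + 55 + (-20)² - 17*(-20))/(200 - 20) = 38833 + (-793 + 55 + 400 + 340)/180 = 38833 + (1/180)*2 = 38833 + 1/90 = 3494971/90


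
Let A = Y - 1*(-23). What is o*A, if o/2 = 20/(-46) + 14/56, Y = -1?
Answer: -187/23 ≈ -8.1304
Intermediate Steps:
o = -17/46 (o = 2*(20/(-46) + 14/56) = 2*(20*(-1/46) + 14*(1/56)) = 2*(-10/23 + ¼) = 2*(-17/92) = -17/46 ≈ -0.36957)
A = 22 (A = -1 - 1*(-23) = -1 + 23 = 22)
o*A = -17/46*22 = -187/23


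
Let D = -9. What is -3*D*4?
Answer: 108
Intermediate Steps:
-3*D*4 = -3*(-9)*4 = 27*4 = 108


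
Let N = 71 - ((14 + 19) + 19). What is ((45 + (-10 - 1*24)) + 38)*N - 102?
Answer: 829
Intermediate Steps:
N = 19 (N = 71 - (33 + 19) = 71 - 1*52 = 71 - 52 = 19)
((45 + (-10 - 1*24)) + 38)*N - 102 = ((45 + (-10 - 1*24)) + 38)*19 - 102 = ((45 + (-10 - 24)) + 38)*19 - 102 = ((45 - 34) + 38)*19 - 102 = (11 + 38)*19 - 102 = 49*19 - 102 = 931 - 102 = 829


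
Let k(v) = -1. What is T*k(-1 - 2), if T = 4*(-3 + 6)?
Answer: -12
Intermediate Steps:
T = 12 (T = 4*3 = 12)
T*k(-1 - 2) = 12*(-1) = -12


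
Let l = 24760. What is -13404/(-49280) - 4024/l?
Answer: 834877/7626080 ≈ 0.10948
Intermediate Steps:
-13404/(-49280) - 4024/l = -13404/(-49280) - 4024/24760 = -13404*(-1/49280) - 4024*1/24760 = 3351/12320 - 503/3095 = 834877/7626080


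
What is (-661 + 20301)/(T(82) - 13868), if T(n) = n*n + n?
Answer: -9820/3531 ≈ -2.7811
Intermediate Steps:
T(n) = n + n**2 (T(n) = n**2 + n = n + n**2)
(-661 + 20301)/(T(82) - 13868) = (-661 + 20301)/(82*(1 + 82) - 13868) = 19640/(82*83 - 13868) = 19640/(6806 - 13868) = 19640/(-7062) = 19640*(-1/7062) = -9820/3531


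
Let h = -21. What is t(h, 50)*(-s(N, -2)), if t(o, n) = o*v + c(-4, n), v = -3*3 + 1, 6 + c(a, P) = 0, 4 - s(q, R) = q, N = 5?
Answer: 162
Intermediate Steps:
s(q, R) = 4 - q
c(a, P) = -6 (c(a, P) = -6 + 0 = -6)
v = -8 (v = -9 + 1 = -8)
t(o, n) = -6 - 8*o (t(o, n) = o*(-8) - 6 = -8*o - 6 = -6 - 8*o)
t(h, 50)*(-s(N, -2)) = (-6 - 8*(-21))*(-(4 - 1*5)) = (-6 + 168)*(-(4 - 5)) = 162*(-1*(-1)) = 162*1 = 162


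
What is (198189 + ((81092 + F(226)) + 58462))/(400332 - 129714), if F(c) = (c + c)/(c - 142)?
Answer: 3546358/2841489 ≈ 1.2481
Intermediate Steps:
F(c) = 2*c/(-142 + c) (F(c) = (2*c)/(-142 + c) = 2*c/(-142 + c))
(198189 + ((81092 + F(226)) + 58462))/(400332 - 129714) = (198189 + ((81092 + 2*226/(-142 + 226)) + 58462))/(400332 - 129714) = (198189 + ((81092 + 2*226/84) + 58462))/270618 = (198189 + ((81092 + 2*226*(1/84)) + 58462))*(1/270618) = (198189 + ((81092 + 113/21) + 58462))*(1/270618) = (198189 + (1703045/21 + 58462))*(1/270618) = (198189 + 2930747/21)*(1/270618) = (7092716/21)*(1/270618) = 3546358/2841489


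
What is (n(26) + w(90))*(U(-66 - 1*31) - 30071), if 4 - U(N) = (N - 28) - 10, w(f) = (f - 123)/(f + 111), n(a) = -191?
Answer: 383369056/67 ≈ 5.7219e+6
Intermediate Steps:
w(f) = (-123 + f)/(111 + f)
U(N) = 42 - N (U(N) = 4 - ((N - 28) - 10) = 4 - ((-28 + N) - 10) = 4 - (-38 + N) = 4 + (38 - N) = 42 - N)
(n(26) + w(90))*(U(-66 - 1*31) - 30071) = (-191 + (-123 + 90)/(111 + 90))*((42 - (-66 - 1*31)) - 30071) = (-191 - 33/201)*((42 - (-66 - 31)) - 30071) = (-191 + (1/201)*(-33))*((42 - 1*(-97)) - 30071) = (-191 - 11/67)*((42 + 97) - 30071) = -12808*(139 - 30071)/67 = -12808/67*(-29932) = 383369056/67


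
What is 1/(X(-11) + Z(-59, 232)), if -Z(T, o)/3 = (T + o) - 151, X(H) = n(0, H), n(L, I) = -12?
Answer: -1/78 ≈ -0.012821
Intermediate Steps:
X(H) = -12
Z(T, o) = 453 - 3*T - 3*o (Z(T, o) = -3*((T + o) - 151) = -3*(-151 + T + o) = 453 - 3*T - 3*o)
1/(X(-11) + Z(-59, 232)) = 1/(-12 + (453 - 3*(-59) - 3*232)) = 1/(-12 + (453 + 177 - 696)) = 1/(-12 - 66) = 1/(-78) = -1/78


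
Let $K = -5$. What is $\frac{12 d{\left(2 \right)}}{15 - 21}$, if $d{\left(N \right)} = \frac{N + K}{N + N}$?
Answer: $\frac{3}{2} \approx 1.5$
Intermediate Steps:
$d{\left(N \right)} = \frac{-5 + N}{2 N}$ ($d{\left(N \right)} = \frac{N - 5}{N + N} = \frac{-5 + N}{2 N}$)
$\frac{12 d{\left(2 \right)}}{15 - 21} = \frac{12 \frac{-5 + 2}{2 \cdot 2}}{15 - 21} = \frac{12 \cdot \frac{1}{2} \cdot \frac{1}{2} \left(-3\right)}{-6} = 12 \left(- \frac{3}{4}\right) \left(- \frac{1}{6}\right) = \left(-9\right) \left(- \frac{1}{6}\right) = \frac{3}{2}$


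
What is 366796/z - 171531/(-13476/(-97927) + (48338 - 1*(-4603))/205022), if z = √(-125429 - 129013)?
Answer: -382651152660246/883025531 - 183398*I*√254442/127221 ≈ -4.3334e+5 - 727.16*I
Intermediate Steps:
z = I*√254442 (z = √(-254442) = I*√254442 ≈ 504.42*I)
366796/z - 171531/(-13476/(-97927) + (48338 - 1*(-4603))/205022) = 366796/((I*√254442)) - 171531/(-13476/(-97927) + (48338 - 1*(-4603))/205022) = 366796*(-I*√254442/254442) - 171531/(-13476*(-1/97927) + (48338 + 4603)*(1/205022)) = -183398*I*√254442/127221 - 171531/(13476/97927 + 52941*(1/205022)) = -183398*I*√254442/127221 - 171531/(13476/97927 + 52941/205022) = -183398*I*√254442/127221 - 171531/7947229779/20077189394 = -183398*I*√254442/127221 - 171531*20077189394/7947229779 = -183398*I*√254442/127221 - 382651152660246/883025531 = -382651152660246/883025531 - 183398*I*√254442/127221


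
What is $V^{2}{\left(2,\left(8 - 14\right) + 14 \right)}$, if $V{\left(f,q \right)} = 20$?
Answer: $400$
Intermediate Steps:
$V^{2}{\left(2,\left(8 - 14\right) + 14 \right)} = 20^{2} = 400$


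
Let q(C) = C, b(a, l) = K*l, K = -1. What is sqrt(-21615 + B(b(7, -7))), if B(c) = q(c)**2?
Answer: I*sqrt(21566) ≈ 146.85*I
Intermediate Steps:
b(a, l) = -l
B(c) = c**2
sqrt(-21615 + B(b(7, -7))) = sqrt(-21615 + (-1*(-7))**2) = sqrt(-21615 + 7**2) = sqrt(-21615 + 49) = sqrt(-21566) = I*sqrt(21566)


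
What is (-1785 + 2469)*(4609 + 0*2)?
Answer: 3152556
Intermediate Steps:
(-1785 + 2469)*(4609 + 0*2) = 684*(4609 + 0) = 684*4609 = 3152556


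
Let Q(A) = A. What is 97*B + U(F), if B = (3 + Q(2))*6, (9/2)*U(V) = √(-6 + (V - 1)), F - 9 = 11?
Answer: 2910 + 2*√13/9 ≈ 2910.8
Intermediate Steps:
F = 20 (F = 9 + 11 = 20)
U(V) = 2*√(-7 + V)/9 (U(V) = 2*√(-6 + (V - 1))/9 = 2*√(-6 + (-1 + V))/9 = 2*√(-7 + V)/9)
B = 30 (B = (3 + 2)*6 = 5*6 = 30)
97*B + U(F) = 97*30 + 2*√(-7 + 20)/9 = 2910 + 2*√13/9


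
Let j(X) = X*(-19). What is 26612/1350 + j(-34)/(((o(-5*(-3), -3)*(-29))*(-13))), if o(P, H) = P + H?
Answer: 10105399/508950 ≈ 19.855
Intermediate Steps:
o(P, H) = H + P
j(X) = -19*X
26612/1350 + j(-34)/(((o(-5*(-3), -3)*(-29))*(-13))) = 26612/1350 + (-19*(-34))/((((-3 - 5*(-3))*(-29))*(-13))) = 26612*(1/1350) + 646/((((-3 + 15)*(-29))*(-13))) = 13306/675 + 646/(((12*(-29))*(-13))) = 13306/675 + 646/((-348*(-13))) = 13306/675 + 646/4524 = 13306/675 + 646*(1/4524) = 13306/675 + 323/2262 = 10105399/508950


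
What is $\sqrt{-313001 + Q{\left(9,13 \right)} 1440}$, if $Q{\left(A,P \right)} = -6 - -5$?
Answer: $i \sqrt{314441} \approx 560.75 i$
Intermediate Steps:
$Q{\left(A,P \right)} = -1$ ($Q{\left(A,P \right)} = -6 + 5 = -1$)
$\sqrt{-313001 + Q{\left(9,13 \right)} 1440} = \sqrt{-313001 - 1440} = \sqrt{-314441} = i \sqrt{314441}$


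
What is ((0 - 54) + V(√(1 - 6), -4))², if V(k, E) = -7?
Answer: 3721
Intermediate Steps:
((0 - 54) + V(√(1 - 6), -4))² = ((0 - 54) - 7)² = (-54 - 7)² = (-61)² = 3721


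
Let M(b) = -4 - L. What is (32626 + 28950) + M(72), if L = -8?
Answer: 61580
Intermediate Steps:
M(b) = 4 (M(b) = -4 - 1*(-8) = -4 + 8 = 4)
(32626 + 28950) + M(72) = (32626 + 28950) + 4 = 61576 + 4 = 61580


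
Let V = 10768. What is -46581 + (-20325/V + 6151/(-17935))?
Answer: -8996343533323/193124080 ≈ -46583.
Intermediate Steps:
-46581 + (-20325/V + 6151/(-17935)) = -46581 + (-20325/10768 + 6151/(-17935)) = -46581 + (-20325*1/10768 + 6151*(-1/17935)) = -46581 + (-20325/10768 - 6151/17935) = -46581 - 430762843/193124080 = -8996343533323/193124080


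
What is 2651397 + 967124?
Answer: 3618521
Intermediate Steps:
2651397 + 967124 = 3618521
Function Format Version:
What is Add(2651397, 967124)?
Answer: 3618521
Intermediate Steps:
Add(2651397, 967124) = 3618521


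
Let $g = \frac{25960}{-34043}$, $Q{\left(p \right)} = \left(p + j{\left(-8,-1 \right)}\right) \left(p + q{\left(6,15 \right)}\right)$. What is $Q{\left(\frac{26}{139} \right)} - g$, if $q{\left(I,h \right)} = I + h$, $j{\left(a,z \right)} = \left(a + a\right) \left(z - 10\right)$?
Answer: $\frac{41623501090}{11148217} \approx 3733.6$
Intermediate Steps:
$j{\left(a,z \right)} = 2 a \left(-10 + z\right)$
$Q{\left(p \right)} = \left(21 + p\right) \left(176 + p\right)$ ($Q{\left(p \right)} = \left(p + 2 \left(-8\right) \left(-10 - 1\right)\right) \left(p + \left(6 + 15\right)\right) = \left(p + 2 \left(-8\right) \left(-11\right)\right) \left(p + 21\right) = \left(p + 176\right) \left(21 + p\right) = \left(176 + p\right) \left(21 + p\right) = \left(21 + p\right) \left(176 + p\right)$)
$g = - \frac{440}{577}$ ($g = 25960 \left(- \frac{1}{34043}\right) = - \frac{440}{577} \approx -0.76256$)
$Q{\left(\frac{26}{139} \right)} - g = \left(3696 + \left(\frac{26}{139}\right)^{2} + 197 \cdot \frac{26}{139}\right) - - \frac{440}{577} = \left(3696 + \left(26 \cdot \frac{1}{139}\right)^{2} + 197 \cdot 26 \cdot \frac{1}{139}\right) + \frac{440}{577} = \left(3696 + \left(\frac{26}{139}\right)^{2} + 197 \cdot \frac{26}{139}\right) + \frac{440}{577} = \left(3696 + \frac{676}{19321} + \frac{5122}{139}\right) + \frac{440}{577} = \frac{72123050}{19321} + \frac{440}{577} = \frac{41623501090}{11148217}$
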